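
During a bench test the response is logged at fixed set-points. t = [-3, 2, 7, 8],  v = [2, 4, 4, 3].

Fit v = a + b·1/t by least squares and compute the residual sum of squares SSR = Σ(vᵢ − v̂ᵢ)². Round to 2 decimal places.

SSR = 0.60

The normal equations are: 4·a + (73/168)·b = 13;  (73/168)·a + (11209/28224)·b = 383/168.
(Σ1 = 4, Σ1/t = 73/168, Σ1/t·1/t = 11209/28224, Σv = 13, Σ1/t·v = 383/168.)
det = 4·(11209/28224) − (73/168)² = 13169/9408.
a = (13·(11209/28224) − (73/168)·(383/168))/(13169/9408) = 117758/39507; b = (4·(383/168) − (73/168)·13)/(13169/9408) = 32648/13169.
Residuals: -2032/13169, -8702/39507, 26278/39507, -11480/39507; SSR = 23672/39507.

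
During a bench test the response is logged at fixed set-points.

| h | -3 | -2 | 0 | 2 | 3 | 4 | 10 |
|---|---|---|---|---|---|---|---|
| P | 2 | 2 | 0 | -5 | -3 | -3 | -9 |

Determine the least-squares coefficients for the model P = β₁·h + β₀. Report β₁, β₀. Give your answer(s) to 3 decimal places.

β₁ = -0.868, β₀ = -0.549

Setting ∂/∂β₁ … = 0 gives: 142·β₁ + 14·β₀ = -131;  14·β₁ + 7·β₀ = -16.
Eliminating β₀: 7·(row 1) − 14·(row 2) gives 798·β₁ = 7·(-131) − 14·(-16) = -693, so β₁ = -33/38.
Then β₀ = ((-16) − 14·(-33/38))/7 = -73/133.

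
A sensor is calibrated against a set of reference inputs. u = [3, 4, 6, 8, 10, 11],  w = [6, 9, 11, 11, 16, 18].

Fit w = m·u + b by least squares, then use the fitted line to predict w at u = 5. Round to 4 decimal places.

ŵ = 9.1795

MᵀM·[m, b]ᵀ = Mᵀw reads: 346·m + 42·b = 566;  42·m + 6·b = 71.
Determinant 346·6 − 42² = 312.
m = (566·6 − 42·71)/312 = 69/52; b = (346·71 − 42·566)/312 = 397/156.
At u = 5: ŵ = (69/52)·(5) + (397/156)·(1) = 358/39.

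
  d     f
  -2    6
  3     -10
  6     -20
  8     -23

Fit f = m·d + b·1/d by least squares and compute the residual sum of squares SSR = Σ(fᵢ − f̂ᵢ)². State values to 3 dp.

SSR = 5.238

MᵀM·[m, b]ᵀ = Mᵀf reads: 113·m + 4·b = -346;  4·m + (233/576)·b = -301/24.
Δ = 113·(233/576) − 4² = 17113/576.
m = ((-346)·(233/576) − 4·(-301/24))/(17113/576) = -51722/17113; b = (113·(-301/24) − 4·(-346))/(17113/576) = -19128/17113.
Residuals: -10330/17113, -9588/17113, -28740/17113, 22568/17113; SSR = 89636/17113.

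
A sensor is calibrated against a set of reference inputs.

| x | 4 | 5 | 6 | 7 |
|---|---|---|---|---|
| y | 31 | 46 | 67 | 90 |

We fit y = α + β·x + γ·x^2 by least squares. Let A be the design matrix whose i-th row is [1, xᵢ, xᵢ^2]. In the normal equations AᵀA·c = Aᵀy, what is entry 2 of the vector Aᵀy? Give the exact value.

Entry 2 ↔ basis x, so (Aᵀy)_{2} = Σᵢ (x)·yᵢ = (4)·(31) + (5)·(46) + (6)·(67) + (7)·(90) = 1386.

1386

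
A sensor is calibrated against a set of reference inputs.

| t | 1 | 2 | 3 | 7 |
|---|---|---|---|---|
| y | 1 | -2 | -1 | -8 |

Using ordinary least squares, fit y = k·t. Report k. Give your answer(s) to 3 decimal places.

k = -0.984

From the data, Σt·t = 63.
Right-hand side: Σt·y = -62.
Normal equations: [[63]]·[k]ᵀ = [-62]ᵀ.
Hence k = -62 / 63 ≈ -0.984127.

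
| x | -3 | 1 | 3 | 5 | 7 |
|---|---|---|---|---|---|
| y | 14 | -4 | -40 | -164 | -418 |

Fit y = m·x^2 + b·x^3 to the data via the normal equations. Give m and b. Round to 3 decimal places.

Setting ∂/∂m … = 0 gives: 3189·m + 19933·b = -24820;  19933·m + 134733·b = -165336.
Δ = 3189·134733 − 19933² = 32339048.
m = ((-24820)·134733 − 19933·(-165336))/32339048 = -12107643/8084762; b = (3189·(-165336) − 19933·(-24820))/32339048 = -8129861/8084762.

m = -1.498, b = -1.006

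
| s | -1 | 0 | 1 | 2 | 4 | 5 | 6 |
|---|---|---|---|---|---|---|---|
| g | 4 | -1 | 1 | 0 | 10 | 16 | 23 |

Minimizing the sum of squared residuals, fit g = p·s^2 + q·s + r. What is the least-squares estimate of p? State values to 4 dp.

Sums needed: Σs^2·s^2 = 2195, Σs^2·s = 413, Σs^2 = 83, Σs·s = 83, Σs = 17, Σ1 = 7.
Right-hand side: Σs^2·g = 1393, Σs·g = 255, Σg = 53.
Row-reducing yields p = 2272/2541, q = -3823/2541, r = 48/77.

p = 0.8941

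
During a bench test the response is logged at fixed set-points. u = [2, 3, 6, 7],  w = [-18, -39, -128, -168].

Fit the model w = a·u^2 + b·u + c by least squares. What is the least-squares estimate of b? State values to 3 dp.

MᵀM·[a, b, c]ᵀ = Mᵀw reads: 3794·a + 594·b + 98·c = -13263;  594·a + 98·b + 18·c = -2097;  98·a + 18·b + 4·c = -353.
Row-reducing yields a = -19/8, b = -1161/136, c = 142/17.

b = -8.537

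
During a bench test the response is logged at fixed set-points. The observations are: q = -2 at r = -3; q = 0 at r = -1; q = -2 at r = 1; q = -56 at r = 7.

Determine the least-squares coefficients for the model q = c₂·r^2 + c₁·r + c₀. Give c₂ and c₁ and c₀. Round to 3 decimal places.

From the data, Σr^2·r^2 = 2484, Σr^2·r = 316, Σr^2 = 60, Σr·r = 60, Σr = 4, Σ1 = 4.
For Aᵀq: Σr^2·q = -2764, Σr·q = -388, Σq = -60.
AᵀA·[c₂, c₁, c₀]ᵀ = Aᵀq becomes [[2484, 316, 60]; [316, 60, 4]; [60, 4, 4]]·[c₂, c₁, c₀]ᵀ = [-2764, -388, -60]ᵀ.
Row-reducing yields c₂ = -319/362, c₁ = -331/181, c₀ = 17/362.

c₂ = -0.881, c₁ = -1.829, c₀ = 0.047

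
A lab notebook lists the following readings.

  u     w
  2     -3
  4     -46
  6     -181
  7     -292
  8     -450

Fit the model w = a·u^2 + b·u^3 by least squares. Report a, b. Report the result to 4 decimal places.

a = 1.1870, b = -1.0263

From the data, Σu^2·u^2 = 8065, Σu^2·u^3 = 58407, Σu^3·u^3 = 430609.
Moment sums: Σu^2·w = -50372, Σu^3·w = -372620.
Determinant 8065·430609 − 58407² = 61483936.
a = ((-50372)·430609 − 58407·(-372620))/61483936 = 4561237/3842746; b = (8065·(-372620) − 58407·(-50372))/61483936 = -3943931/3842746.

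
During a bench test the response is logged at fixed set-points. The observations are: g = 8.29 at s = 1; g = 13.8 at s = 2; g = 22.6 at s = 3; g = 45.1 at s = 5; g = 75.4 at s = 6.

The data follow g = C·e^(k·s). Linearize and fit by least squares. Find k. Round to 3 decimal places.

Linearized form: ln g = k·s + ln C. From the 5 transformed points,
Σs = 17.0000, Σ(s)² = 75.0000, Σln g = 15.9894, Σs·ln g = 61.6995.
Normal system: [[75.0000, 17.0000]; [17.0000, 5]]·[k, ln C]ᵀ = [61.6995, 15.9894]ᵀ.
Solving (det = 86.0000): k = 0.42649, ln C = 1.74780.

k = 0.426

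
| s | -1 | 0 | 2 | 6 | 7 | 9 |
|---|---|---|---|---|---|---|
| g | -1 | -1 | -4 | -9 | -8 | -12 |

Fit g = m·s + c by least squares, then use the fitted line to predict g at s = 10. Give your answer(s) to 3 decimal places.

The normal system XᵀX·[m, c]ᵀ = Xᵀg is [[171, 23]; [23, 6]]·[m, c]ᵀ = [-225, -35]ᵀ.
det = 171·6 − 23² = 497.
m = ((-225)·6 − 23·(-35))/497 = -545/497; c = (171·(-35) − 23·(-225))/497 = -810/497.
At s = 10: ĝ = (-545/497)·(10) + (-810/497)·(1) = -6260/497.

ĝ = -12.596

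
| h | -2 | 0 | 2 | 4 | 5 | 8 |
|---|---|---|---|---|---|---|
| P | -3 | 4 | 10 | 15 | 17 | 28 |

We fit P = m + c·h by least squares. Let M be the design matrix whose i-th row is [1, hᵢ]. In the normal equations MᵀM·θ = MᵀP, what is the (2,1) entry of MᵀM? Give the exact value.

Row 2 ↔ basis h, column 1 ↔ basis 1, so (MᵀM)_{2,1} = Σᵢ h = (-2)·(1) + (0)·(1) + (2)·(1) + (4)·(1) + (5)·(1) + (8)·(1) = 17.

17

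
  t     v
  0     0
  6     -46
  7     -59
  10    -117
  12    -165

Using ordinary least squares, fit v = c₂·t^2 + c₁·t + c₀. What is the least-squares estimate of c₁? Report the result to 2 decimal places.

Sums needed: Σt^2·t^2 = 34433, Σt^2·t = 3287, Σt^2 = 329, Σt·t = 329, Σt = 35, Σ1 = 5.
For Mᵀv: Σt^2·v = -40007, Σt·v = -3839, Σv = -387.
Inverting the 3×3 Gram matrix, [c₂, c₁, c₀]ᵀ = [-1269/1223, -9521/7338, -313/7338]ᵀ.

c₁ = -1.30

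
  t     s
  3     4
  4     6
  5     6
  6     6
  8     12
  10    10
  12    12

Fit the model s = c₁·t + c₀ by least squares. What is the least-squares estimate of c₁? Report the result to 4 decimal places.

With design matrix A, AᵀA = [[394, 48]; [48, 7]] and Aᵀs = [442, 56]ᵀ.
Eliminating c₀: 7·(row 1) − 48·(row 2) gives 454·c₁ = 7·442 − 48·56 = 406, so c₁ = 203/227.
Then c₀ = (56 − 48·(203/227))/7 = 424/227.

c₁ = 0.8943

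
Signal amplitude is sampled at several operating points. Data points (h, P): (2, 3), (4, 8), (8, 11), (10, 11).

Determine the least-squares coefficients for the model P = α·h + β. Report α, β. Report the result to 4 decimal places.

α = 0.9500, β = 2.5500

Compute the Gram sums: Σh·h = 184, Σh = 24, Σ1 = 4.
And Σh·P = 236, ΣP = 33.
XᵀX·[α, β]ᵀ = XᵀP becomes [[184, 24]; [24, 4]]·[α, β]ᵀ = [236, 33]ᵀ.
det = 184·4 − 24² = 160.
α = (236·4 − 24·33)/160 = 19/20; β = (184·33 − 24·236)/160 = 51/20.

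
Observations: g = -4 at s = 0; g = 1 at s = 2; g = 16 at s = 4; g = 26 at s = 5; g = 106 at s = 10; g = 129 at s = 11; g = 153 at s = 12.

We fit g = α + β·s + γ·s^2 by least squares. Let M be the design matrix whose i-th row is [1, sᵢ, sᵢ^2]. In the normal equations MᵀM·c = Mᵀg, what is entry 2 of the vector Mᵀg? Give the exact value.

Entry 2 ↔ basis s, so (Mᵀg)_{2} = Σᵢ (s)·gᵢ = (0)·(-4) + (2)·(1) + (4)·(16) + (5)·(26) + (10)·(106) + (11)·(129) + (12)·(153) = 4511.

4511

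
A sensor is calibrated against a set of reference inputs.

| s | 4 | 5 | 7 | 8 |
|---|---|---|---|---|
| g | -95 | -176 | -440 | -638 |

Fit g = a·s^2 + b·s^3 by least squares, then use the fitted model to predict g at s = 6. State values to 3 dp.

ĝ = -287.639

Setting ∂/∂a … = 0 gives: 7378·a + 53724·b = -68312;  53724·a + 399514·b = -505656.
Δ = 7378·399514 − 53724² = 61346116.
a = ((-68312)·399514 − 53724·(-505656))/61346116 = -31434356/15336529; b = (7378·(-505656) − 53724·(-68312))/61346116 = -15184020/15336529.
At s = 6: ĝ = (-31434356/15336529)·(36) + (-15184020/15336529)·(216) = -4411385136/15336529.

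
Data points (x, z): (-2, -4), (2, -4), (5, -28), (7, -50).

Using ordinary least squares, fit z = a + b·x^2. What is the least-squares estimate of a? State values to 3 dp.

a = -0.375

Setting ∂/∂a … = 0 gives: 4·a + 82·b = -86;  82·a + 3058·b = -3182.
(Σ1 = 4, Σx^2 = 82, Σx^2·x^2 = 3058, Σz = -86, Σx^2·z = -3182.)
Eliminating b: 3058·(row 1) − 82·(row 2) gives 5508·a = 3058·(-86) − 82·(-3182) = -2064, so a = -172/459.
Then b = ((-3182) − 82·(-172/459))/3058 = -473/459.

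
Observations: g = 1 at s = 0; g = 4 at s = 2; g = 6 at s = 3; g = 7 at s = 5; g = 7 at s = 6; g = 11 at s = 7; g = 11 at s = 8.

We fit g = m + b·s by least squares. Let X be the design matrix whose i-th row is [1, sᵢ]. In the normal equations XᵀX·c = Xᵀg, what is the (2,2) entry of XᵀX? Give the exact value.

187

Row 2 ↔ basis s, column 2 ↔ basis s, so (XᵀX)_{2,2} = Σᵢ (s)·(s) = (0)·(0) + (2)·(2) + (3)·(3) + (5)·(5) + (6)·(6) + (7)·(7) + (8)·(8) = 187.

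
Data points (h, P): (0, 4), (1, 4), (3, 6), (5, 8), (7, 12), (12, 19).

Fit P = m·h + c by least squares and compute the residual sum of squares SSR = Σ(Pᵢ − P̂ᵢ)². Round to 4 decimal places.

SSR = 3.9932

Compute the Gram sums: Σh·h = 228, Σh = 28, Σ1 = 6.
And Σh·P = 374, ΣP = 53.
So AᵀA·[m, c]ᵀ = AᵀP: [[228, 28]; [28, 6]]·[m, c]ᵀ = [374, 53]ᵀ.
Δ = 228·6 − 28² = 584.
m = (374·6 − 28·53)/584 = 95/73; c = (228·53 − 28·374)/584 = 403/146.
Residuals: 181/146, -9/146, -97/146, -185/146, 19/146, 91/146; SSR = 583/146.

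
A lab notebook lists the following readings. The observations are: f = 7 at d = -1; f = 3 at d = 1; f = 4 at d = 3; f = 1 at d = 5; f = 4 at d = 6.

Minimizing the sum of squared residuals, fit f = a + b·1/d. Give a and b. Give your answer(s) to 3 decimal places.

Normal-equation sums: Σ1 = 5, Σ1/d = 7/10, Σ1/d·1/d = 1961/900.
Moment sums: Σf = 19, Σ1/d·f = -9/5.
Eliminating b: (1961/900)·(row 1) − (7/10)·(row 2) gives (2341/225)·a = (1961/900)·19 − (7/10)·(-9/5) = 38393/900, so a = 38393/9364.
Then b = ((-9/5) − (7/10)·(38393/9364))/(1961/900) = -10035/4682.

a = 4.100, b = -2.143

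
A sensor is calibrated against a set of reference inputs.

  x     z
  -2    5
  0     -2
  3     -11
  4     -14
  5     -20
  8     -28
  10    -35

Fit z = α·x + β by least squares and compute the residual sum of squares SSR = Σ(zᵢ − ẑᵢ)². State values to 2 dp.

SSR = 4.44

Setting ∂/∂α … = 0 gives: 218·α + 28·β = -773;  28·α + 7·β = -105.
(Σx·x = 218, Σx = 28, Σ1 = 7, Σx·z = -773, Σz = -105.)
Determinant 218·7 − 28² = 742.
α = ((-773)·7 − 28·(-105))/742 = -353/106; β = (218·(-105) − 28·(-773))/742 = -89/53.
Residuals: 1/53, -17/53, 71/106, 1, -177/106, 17/53, -1/53; SSR = 471/106.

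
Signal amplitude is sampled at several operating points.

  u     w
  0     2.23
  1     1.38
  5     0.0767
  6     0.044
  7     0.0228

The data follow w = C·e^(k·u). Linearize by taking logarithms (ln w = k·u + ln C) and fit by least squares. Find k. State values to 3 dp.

k = -0.670

Taking logs, ln w = k·u + ln C, so regress ln w on u.
Σu = 19.0000, Σ(u)² = 111.0000, Σln w = -8.3483, Σu·ln w = -57.7255.
Equations: 111.0000·k + 19.0000·ln C = -57.7255;  19.0000·k + 5·ln C = -8.3483.
Solving (det = 194.0000): k = -0.67015, ln C = 0.87691.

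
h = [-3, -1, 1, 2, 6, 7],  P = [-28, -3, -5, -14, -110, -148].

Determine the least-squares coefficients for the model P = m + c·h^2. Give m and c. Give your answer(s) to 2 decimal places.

m = -1.28, c = -3.00

With design matrix A, AᵀA = [[6, 100]; [100, 3796]] and AᵀP = [-308, -11528]ᵀ.
Determinant 6·3796 − 100² = 12776.
m = ((-308)·3796 − 100·(-11528))/12776 = -2046/1597; c = (6·(-11528) − 100·(-308))/12776 = -4796/1597.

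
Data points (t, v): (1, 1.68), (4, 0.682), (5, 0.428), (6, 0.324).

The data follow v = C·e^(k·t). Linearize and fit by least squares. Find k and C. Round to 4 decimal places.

Let Y = ln v. Fitting Y = k·t + ln C by least squares:
AᵀA = [[78.0000, 16.0000]; [16.0000, 4]], rhs = [-12.0173, -1.8396]ᵀ  (here Σt = 16.0000, Σ(t)² = 78.0000, Σln v = -1.8396, Σt·ln v = -12.0173).
Δ = 78.0000·4 − (16.0000)² = 56.0000; k = (-12.0173·4 − 16.0000·-1.8396)/56.0000 = -0.33279, ln C = (78.0000·-1.8396 − 16.0000·-12.0173)/56.0000 = 0.87126, so C = exp(0.87126) = 2.38992.

k = -0.3328, C = 2.3899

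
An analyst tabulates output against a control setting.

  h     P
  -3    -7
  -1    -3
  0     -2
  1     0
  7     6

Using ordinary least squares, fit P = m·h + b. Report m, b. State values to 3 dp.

Entries of XᵀX: Σh·h = 60, Σh = 4, Σ1 = 5.
And Σh·P = 66, ΣP = -6.
Eliminating b: 5·(row 1) − 4·(row 2) gives 284·m = 5·66 − 4·(-6) = 354, so m = 177/142.
Then b = ((-6) − 4·(177/142))/5 = -156/71.

m = 1.246, b = -2.197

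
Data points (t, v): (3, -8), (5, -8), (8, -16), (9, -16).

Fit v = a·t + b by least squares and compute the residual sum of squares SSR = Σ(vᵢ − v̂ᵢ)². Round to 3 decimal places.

SSR = 7.033

The normal equations are: 179·a + 25·b = -336;  25·a + 4·b = -48.
Determinant 179·4 − 25² = 91.
a = ((-336)·4 − 25·(-48))/91 = -144/91; b = (179·(-48) − 25·(-336))/91 = -192/91.
Residuals: -8/7, 184/91, -16/13, 32/91; SSR = 640/91.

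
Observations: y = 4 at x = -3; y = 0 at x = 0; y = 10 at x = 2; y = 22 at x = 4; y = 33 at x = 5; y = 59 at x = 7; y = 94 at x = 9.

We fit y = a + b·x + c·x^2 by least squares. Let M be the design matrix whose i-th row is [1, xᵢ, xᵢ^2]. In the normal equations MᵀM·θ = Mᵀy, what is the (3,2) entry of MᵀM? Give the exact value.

Row 3 ↔ basis x^2, column 2 ↔ basis x, so (MᵀM)_{3,2} = Σᵢ (x^2)·(x) = (9)·(-3) + (0)·(0) + (4)·(2) + (16)·(4) + (25)·(5) + (49)·(7) + (81)·(9) = 1242.

1242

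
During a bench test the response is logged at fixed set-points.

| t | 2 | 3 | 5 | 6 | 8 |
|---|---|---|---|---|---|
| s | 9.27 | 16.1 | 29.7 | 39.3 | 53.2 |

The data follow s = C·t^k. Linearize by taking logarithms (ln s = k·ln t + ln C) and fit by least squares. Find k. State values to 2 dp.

Linearized form: ln s = k·ln t + ln C. From the 5 transformed points,
AᵀA = [[11.8122, 7.2724]; [7.2724, 5]], rhs = [24.8959, 16.0420]ᵀ  (here Σln t = 7.2724, Σ(ln t)² = 11.8122, Σln s = 16.0420, Σln t·ln s = 24.8959).
Slope k = (n·Σln t·ln s − Σln t·Σln s)/(n·Σ(ln t)² − (Σln t)²) = (5·24.8959 − 7.2724·16.0420)/6.1731 = 1.26609; ln C = (Σln s − k·Σln t)/n = 1.36690.

k = 1.27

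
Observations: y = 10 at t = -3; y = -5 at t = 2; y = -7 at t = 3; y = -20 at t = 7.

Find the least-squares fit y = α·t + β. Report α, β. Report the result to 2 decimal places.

α = -2.99, β = 1.22

Forming MᵀM = [[71, 9]; [9, 4]] and Mᵀy = [-201, -22]ᵀ gives MᵀM·[α, β]ᵀ = Mᵀy.
Eliminating β: 4·(row 1) − 9·(row 2) gives 203·α = 4·(-201) − 9·(-22) = -606, so α = -606/203.
Then β = ((-22) − 9·(-606/203))/4 = 247/203.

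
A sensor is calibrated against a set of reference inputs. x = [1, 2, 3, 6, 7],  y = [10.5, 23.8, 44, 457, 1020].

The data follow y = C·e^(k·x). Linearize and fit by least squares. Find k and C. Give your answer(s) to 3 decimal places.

Linearized form: ln y = k·x + ln C. From the 5 transformed points,
XᵀX = [[99.0000, 19.0000]; [19.0000, 5]], rhs = [105.2843, 22.3575]ᵀ  (here Σx = 19.0000, Σ(x)² = 99.0000, Σln y = 22.3575, Σx·ln y = 105.2843).
Solving (det = 134.0000): k = 0.75843, ln C = 1.58947, so C = exp(1.58947) = 4.90117.

k = 0.758, C = 4.901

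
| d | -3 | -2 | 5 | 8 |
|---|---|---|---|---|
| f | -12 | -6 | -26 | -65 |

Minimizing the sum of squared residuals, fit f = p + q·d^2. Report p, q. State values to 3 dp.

The normal system XᵀX·[p, q]ᵀ = Xᵀf is [[4, 102]; [102, 4818]]·[p, q]ᵀ = [-109, -4942]ᵀ.
Determinant 4·4818 − 102² = 8868.
p = ((-109)·4818 − 102·(-4942))/8868 = -3513/1478; q = (4·(-4942) − 102·(-109))/8868 = -4325/4434.

p = -2.377, q = -0.975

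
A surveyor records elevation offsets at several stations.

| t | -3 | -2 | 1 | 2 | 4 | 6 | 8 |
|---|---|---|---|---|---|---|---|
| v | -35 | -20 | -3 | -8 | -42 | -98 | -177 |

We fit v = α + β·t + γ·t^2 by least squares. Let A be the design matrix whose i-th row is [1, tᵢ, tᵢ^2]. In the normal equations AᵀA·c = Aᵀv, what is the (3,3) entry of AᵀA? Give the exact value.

5762

Row 3 ↔ basis t^2, column 3 ↔ basis t^2, so (AᵀA)_{3,3} = Σᵢ (t^2)·(t^2) = (9)·(9) + (4)·(4) + (1)·(1) + (4)·(4) + (16)·(16) + (36)·(36) + (64)·(64) = 5762.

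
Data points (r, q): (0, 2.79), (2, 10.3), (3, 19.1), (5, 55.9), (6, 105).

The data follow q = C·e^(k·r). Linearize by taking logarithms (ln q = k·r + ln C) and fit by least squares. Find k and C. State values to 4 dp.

Linearized form: ln q = k·r + ln C. From the 5 transformed points,
Sums: Σr = 16.0000, Σ(r)² = 74.0000, Σln q = 14.9854, Σr·ln q = 61.5549.
Normal system: [[74.0000, 16.0000]; [16.0000, 5]]·[k, ln C]ᵀ = [61.5549, 14.9854]ᵀ.
Solving (det = 114.0000): k = 0.59656, ln C = 1.08807, so C = exp(1.08807) = 2.96855.

k = 0.5966, C = 2.9686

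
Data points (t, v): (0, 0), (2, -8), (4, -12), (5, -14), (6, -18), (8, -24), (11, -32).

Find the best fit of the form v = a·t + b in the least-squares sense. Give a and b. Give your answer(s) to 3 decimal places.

a = -2.852, b = -0.763

Normal-equation sums: Σt·t = 266, Σt = 36, Σ1 = 7.
For Mᵀv: Σt·v = -786, Σv = -108.
Determinant 266·7 − 36² = 566.
a = ((-786)·7 − 36·(-108))/566 = -807/283; b = (266·(-108) − 36·(-786))/566 = -216/283.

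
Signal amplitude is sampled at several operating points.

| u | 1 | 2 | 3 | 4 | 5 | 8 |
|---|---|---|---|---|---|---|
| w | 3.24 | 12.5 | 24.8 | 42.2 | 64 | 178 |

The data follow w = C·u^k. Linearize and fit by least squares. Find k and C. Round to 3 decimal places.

With ln wᵢ as the transformed response and ln uᵢ as the regressor:
Over the data: Σln u = 6.8669, Σ(ln u)² = 10.5236, Σln w = 19.9952, Σln u·ln w = 27.9350.
Normal system: [[10.5236, 6.8669]; [6.8669, 6]]·[k, ln C]ᵀ = [27.9350, 19.9952]ᵀ.
Slope k = (n·Σln u·ln w − Σln u·Σln w)/(n·Σ(ln u)² − (Σln u)²) = (6·27.9350 − 6.8669·19.9952)/15.9867 = 1.89556; ln C = (Σln w − k·Σln u)/n = 1.16309, so C = exp(1.16309) = 3.19981.

k = 1.896, C = 3.200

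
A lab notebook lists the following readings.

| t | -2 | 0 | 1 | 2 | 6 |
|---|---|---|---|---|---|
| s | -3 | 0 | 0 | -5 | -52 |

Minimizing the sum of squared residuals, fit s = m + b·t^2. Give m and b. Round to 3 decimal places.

Sums needed: Σ1 = 5, Σt^2 = 45, Σt^2·t^2 = 1329.
For Xᵀs: Σs = -60, Σt^2·s = -1904.
XᵀX·[m, b]ᵀ = Xᵀs becomes [[5, 45]; [45, 1329]]·[m, b]ᵀ = [-60, -1904]ᵀ.
det = 5·1329 − 45² = 4620.
m = ((-60)·1329 − 45·(-1904))/4620 = 9/7; b = (5·(-1904) − 45·(-60))/4620 = -31/21.

m = 1.286, b = -1.476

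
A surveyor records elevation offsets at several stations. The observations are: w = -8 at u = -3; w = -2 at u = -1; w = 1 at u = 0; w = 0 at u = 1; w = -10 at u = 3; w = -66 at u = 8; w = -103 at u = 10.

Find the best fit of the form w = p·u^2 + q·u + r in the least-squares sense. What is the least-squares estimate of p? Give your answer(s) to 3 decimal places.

Forming XᵀX = [[14260, 1512, 184]; [1512, 184, 18]; [184, 18, 7]] and Xᵀw = [-14688, -1562, -188]ᵀ gives XᵀX·[p, q, r]ᵀ = Xᵀw.
Row-reducing yields p = -97003/95601, q = -11329/63734, r = 25921/95601.

p = -1.015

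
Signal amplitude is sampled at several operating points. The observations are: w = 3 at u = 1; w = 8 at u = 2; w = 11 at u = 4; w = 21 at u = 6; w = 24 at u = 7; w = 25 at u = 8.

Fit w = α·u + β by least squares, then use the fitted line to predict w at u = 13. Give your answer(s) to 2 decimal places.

From the data, Σu·u = 170, Σu = 28, Σ1 = 6.
For Xᵀw: Σu·w = 557, Σw = 92.
Normal equations: [[170, 28]; [28, 6]]·[α, β]ᵀ = [557, 92]ᵀ.
Eliminating β: 6·(row 1) − 28·(row 2) gives 236·α = 6·557 − 28·92 = 766, so α = 383/118.
Then β = (92 − 28·(383/118))/6 = 11/59.
At u = 13: ŵ = (383/118)·(13) + (11/59)·(1) = 5001/118.

ŵ = 42.38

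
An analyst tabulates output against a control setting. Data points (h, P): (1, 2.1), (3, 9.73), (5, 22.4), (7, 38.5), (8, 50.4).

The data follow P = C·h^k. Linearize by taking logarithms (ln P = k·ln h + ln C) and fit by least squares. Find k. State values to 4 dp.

Taking logs, ln P = k·ln h + ln C, so regress ln P on ln h.
Sums: Σln h = 6.7334, Σ(ln h)² = 11.9079, Σln P = 13.6969, Σln h·ln P = 22.7587.
Normal system: [[11.9079, 6.7334]; [6.7334, 5]]·[k, ln C]ᵀ = [22.7587, 13.6969]ᵀ.
Slope k = (n·Σln h·ln P − Σln h·Σln P)/(n·Σ(ln h)² − (Σln h)²) = (5·22.7587 − 6.7334·13.6969)/14.2007 = 1.51872; ln C = (Σln P − k·Σln h)/n = 0.69415.

k = 1.5187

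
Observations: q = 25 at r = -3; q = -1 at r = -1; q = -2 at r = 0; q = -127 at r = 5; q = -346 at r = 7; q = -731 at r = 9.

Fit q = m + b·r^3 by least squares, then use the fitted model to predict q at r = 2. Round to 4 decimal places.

AᵀA·[m, b]ᵀ = Aᵀq reads: 6·m + 1169·b = -1182;  1169·m + 665445·b = -668126.
(Σ1 = 6, Σr^3 = 1169, Σr^3·r^3 = 665445, Σq = -1182, Σr^3·q = -668126.)
Δ = 6·665445 − 1169² = 2626109.
m = ((-1182)·665445 − 1169·(-668126))/2626109 = -5516696/2626109; b = (6·(-668126) − 1169·(-1182))/2626109 = -2626998/2626109.
At r = 2: q̂ = (-5516696/2626109)·(1) + (-2626998/2626109)·(8) = -26532680/2626109.

q̂ = -10.1034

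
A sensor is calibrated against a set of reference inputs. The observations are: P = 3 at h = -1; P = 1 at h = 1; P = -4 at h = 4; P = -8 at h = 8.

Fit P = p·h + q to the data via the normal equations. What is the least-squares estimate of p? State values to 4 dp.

Setting ∂/∂p … = 0 gives: 82·p + 12·q = -82;  12·p + 4·q = -8.
(Σh·h = 82, Σh = 12, Σ1 = 4, Σh·P = -82, ΣP = -8.)
Δ = 82·4 − 12² = 184.
p = ((-82)·4 − 12·(-8))/184 = -29/23; q = (82·(-8) − 12·(-82))/184 = 41/23.

p = -1.2609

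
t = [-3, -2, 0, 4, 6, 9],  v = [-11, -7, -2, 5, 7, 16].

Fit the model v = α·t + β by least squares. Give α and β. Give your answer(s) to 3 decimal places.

α = 2.068, β = -3.491

With design matrix X, XᵀX = [[146, 14]; [14, 6]] and Xᵀv = [253, 8]ᵀ.
Eliminating β: 6·(row 1) − 14·(row 2) gives 680·α = 6·253 − 14·8 = 1406, so α = 703/340.
Then β = (8 − 14·(703/340))/6 = -1187/340.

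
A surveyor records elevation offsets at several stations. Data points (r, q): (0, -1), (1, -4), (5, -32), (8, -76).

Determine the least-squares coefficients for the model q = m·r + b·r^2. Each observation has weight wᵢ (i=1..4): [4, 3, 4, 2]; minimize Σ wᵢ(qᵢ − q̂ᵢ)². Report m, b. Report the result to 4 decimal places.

Sums needed: Σwᵢ·r·r = 231, Σwᵢ·r·r^2 = 1527, Σwᵢ·r^2·r^2 = 10695.
And Σwᵢ·r·q = -1868, Σwᵢ·r^2·q = -12940.
Eliminating b: 10695·(row 1) − 1527·(row 2) gives 138816·m = 10695·(-1868) − 1527·(-12940) = -218880, so m = -380/241.
Then b = ((-12940) − 1527·(-380/241))/10695 = -712/723.

m = -1.5768, b = -0.9848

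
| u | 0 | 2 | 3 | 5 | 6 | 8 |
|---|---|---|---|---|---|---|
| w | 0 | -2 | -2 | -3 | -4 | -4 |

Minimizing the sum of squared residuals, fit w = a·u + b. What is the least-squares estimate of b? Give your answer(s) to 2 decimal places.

b = -0.50

From the data, Σu·u = 138, Σu = 24, Σ1 = 6.
And Σu·w = -81, Σw = -15.
Normal equations: [[138, 24]; [24, 6]]·[a, b]ᵀ = [-81, -15]ᵀ.
Determinant 138·6 − 24² = 252.
a = ((-81)·6 − 24·(-15))/252 = -1/2; b = (138·(-15) − 24·(-81))/252 = -1/2.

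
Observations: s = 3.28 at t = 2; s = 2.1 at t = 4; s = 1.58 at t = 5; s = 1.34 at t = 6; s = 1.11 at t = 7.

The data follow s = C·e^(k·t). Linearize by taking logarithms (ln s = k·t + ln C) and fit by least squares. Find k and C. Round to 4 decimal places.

With ln sᵢ as the transformed response and tᵢ as the regressor:
AᵀA = [[130.0000, 24.0000]; [24.0000, 5]], rhs = [10.1171, 2.7842]ᵀ  (here Σt = 24.0000, Σ(t)² = 130.0000, Σln s = 2.7842, Σt·ln s = 10.1171).
Δ = 130.0000·5 − (24.0000)² = 74.0000; k = (10.1171·5 − 24.0000·2.7842)/74.0000 = -0.21941, ln C = (130.0000·2.7842 − 24.0000·10.1171)/74.0000 = 1.61000, so C = exp(1.61000) = 5.00283.

k = -0.2194, C = 5.0028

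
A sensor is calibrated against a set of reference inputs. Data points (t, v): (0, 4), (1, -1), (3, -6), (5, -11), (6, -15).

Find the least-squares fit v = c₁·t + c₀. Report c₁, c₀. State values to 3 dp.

Sums needed: Σt·t = 71, Σt = 15, Σ1 = 5.
Moment sums: Σt·v = -164, Σv = -29.
Eliminating c₀: 5·(row 1) − 15·(row 2) gives 130·c₁ = 5·(-164) − 15·(-29) = -385, so c₁ = -77/26.
Then c₀ = ((-29) − 15·(-77/26))/5 = 401/130.

c₁ = -2.962, c₀ = 3.085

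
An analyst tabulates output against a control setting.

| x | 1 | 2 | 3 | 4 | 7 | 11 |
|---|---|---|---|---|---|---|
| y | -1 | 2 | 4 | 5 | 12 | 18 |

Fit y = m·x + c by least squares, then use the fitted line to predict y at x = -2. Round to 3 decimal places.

ŷ = -5.865

Setting ∂/∂m … = 0 gives: 200·m + 28·c = 317;  28·m + 6·c = 40.
(Σx·x = 200, Σx = 28, Σ1 = 6, Σx·y = 317, Σy = 40.)
det = 200·6 − 28² = 416.
m = (317·6 − 28·40)/416 = 391/208; c = (200·40 − 28·317)/416 = -219/104.
At x = -2: ŷ = (391/208)·(-2) + (-219/104)·(1) = -305/52.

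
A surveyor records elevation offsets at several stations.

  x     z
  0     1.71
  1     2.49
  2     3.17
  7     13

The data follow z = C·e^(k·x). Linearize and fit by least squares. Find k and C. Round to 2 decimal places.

With ln zᵢ as the transformed response and xᵢ as the regressor:
Σx = 10.0000, Σ(x)² = 54.0000, Σln z = 5.1675, Σx·ln z = 21.1744.
Equations: 54.0000·k + 10.0000·ln C = 21.1744;  10.0000·k + 4·ln C = 5.1675.
Solving (det = 116.0000): k = 0.28468, ln C = 0.58016, so C = exp(0.58016) = 1.78633.

k = 0.28, C = 1.79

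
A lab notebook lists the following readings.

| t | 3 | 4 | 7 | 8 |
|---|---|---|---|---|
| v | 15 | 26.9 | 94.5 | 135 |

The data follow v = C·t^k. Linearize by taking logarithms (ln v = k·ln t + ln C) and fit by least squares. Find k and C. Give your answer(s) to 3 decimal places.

Let Y = ln v. Fitting Y = k·ln t + ln C by least squares:
Σln t = 6.5103, Σ(ln t)² = 11.2394, Σln v = 15.4541, Σln t·ln v = 26.5904.
Equations: 11.2394·k + 6.5103·ln C = 26.5904;  6.5103·k + 4·ln C = 15.4541.
Solving (det = 2.5742): k = 2.23434, ln C = 0.22698, so C = exp(0.22698) = 1.25480.

k = 2.234, C = 1.255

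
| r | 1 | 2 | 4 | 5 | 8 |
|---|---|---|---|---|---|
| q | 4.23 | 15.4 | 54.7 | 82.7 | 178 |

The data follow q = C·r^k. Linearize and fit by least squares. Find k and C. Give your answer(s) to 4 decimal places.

k = 1.8098, C = 4.3372

With ln qᵢ as the transformed response and ln rᵢ as the regressor:
Over the data: Σln r = 5.7683, Σ(ln r)² = 9.3166, Σln q = 17.7754, Σln r·ln q = 25.3243.
Normal system: [[9.3166, 5.7683]; [5.7683, 5]]·[k, ln C]ᵀ = [25.3243, 17.7754]ᵀ.
Δ = 9.3166·5 − (5.7683)² = 13.3096; k = (25.3243·5 − 5.7683·17.7754)/13.3096 = 1.80975, ln C = (9.3166·17.7754 − 5.7683·25.3243)/13.3096 = 1.46724, so C = exp(1.46724) = 4.33724.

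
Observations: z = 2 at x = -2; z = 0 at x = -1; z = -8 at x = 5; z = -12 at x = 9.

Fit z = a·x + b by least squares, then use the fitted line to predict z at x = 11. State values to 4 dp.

Compute the Gram sums: Σx·x = 111, Σx = 11, Σ1 = 4.
Right-hand side: Σx·z = -152, Σz = -18.
det = 111·4 − 11² = 323.
a = ((-152)·4 − 11·(-18))/323 = -410/323; b = (111·(-18) − 11·(-152))/323 = -326/323.
At x = 11: ẑ = (-410/323)·(11) + (-326/323)·(1) = -4836/323.

ẑ = -14.9721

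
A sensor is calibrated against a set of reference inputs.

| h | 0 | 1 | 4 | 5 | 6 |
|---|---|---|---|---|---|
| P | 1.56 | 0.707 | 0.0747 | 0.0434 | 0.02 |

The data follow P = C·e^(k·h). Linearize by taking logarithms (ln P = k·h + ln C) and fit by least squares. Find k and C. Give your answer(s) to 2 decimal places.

With ln Pᵢ as the transformed response and hᵢ as the regressor:
Σh = 16.0000, Σ(h)² = 78.0000, Σln P = -9.5456, Σh·ln P = -49.8824.
Equations: 78.0000·k + 16.0000·ln C = -49.8824;  16.0000·k + 5·ln C = -9.5456.
Slope k = (n·Σh·ln P − Σh·Σln P)/(n·Σ(h)² − (Σh)²) = (5·-49.8824 − 16.0000·-9.5456)/134.0000 = -0.72151; ln C = (Σln P − k·Σh)/n = 0.39970, so C = exp(0.39970) = 1.49138.

k = -0.72, C = 1.49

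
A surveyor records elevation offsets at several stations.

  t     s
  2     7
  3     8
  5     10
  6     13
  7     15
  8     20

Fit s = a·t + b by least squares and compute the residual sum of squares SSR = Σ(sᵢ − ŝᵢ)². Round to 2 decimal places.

With design matrix X, XᵀX = [[187, 31]; [31, 6]] and Xᵀs = [431, 73]ᵀ.
Eliminating b: 6·(row 1) − 31·(row 2) gives 161·a = 6·431 − 31·73 = 323, so a = 323/161.
Then b = (73 − 31·(323/161))/6 = 290/161.
Residuals: 191/161, 29/161, -295/161, -135/161, -136/161, 346/161; SSR = 1744/161.

SSR = 10.83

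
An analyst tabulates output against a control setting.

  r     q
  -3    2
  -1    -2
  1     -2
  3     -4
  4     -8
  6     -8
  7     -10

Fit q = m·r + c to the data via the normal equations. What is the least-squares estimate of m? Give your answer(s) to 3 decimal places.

m = -1.133

Compute the Gram sums: Σr·r = 121, Σr = 17, Σ1 = 7.
And Σr·q = -168, Σq = -32.
So MᵀM·[m, c]ᵀ = Mᵀq: [[121, 17]; [17, 7]]·[m, c]ᵀ = [-168, -32]ᵀ.
Eliminating c: 7·(row 1) − 17·(row 2) gives 558·m = 7·(-168) − 17·(-32) = -632, so m = -316/279.
Then c = ((-32) − 17·(-316/279))/7 = -508/279.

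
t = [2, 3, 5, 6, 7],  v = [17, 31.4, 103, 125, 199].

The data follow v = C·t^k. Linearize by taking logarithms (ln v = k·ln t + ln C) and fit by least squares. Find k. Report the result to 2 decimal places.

k = 1.97

Taking logs, ln v = k·ln t + ln C, so regress ln v on ln t.
Σln t = 7.1389, Σ(ln t)² = 11.2747, Σln v = 21.0364, Σln t·ln v = 32.1613.
Equations: 11.2747·k + 7.1389·ln C = 32.1613;  7.1389·k + 5·ln C = 21.0364.
Solving (det = 5.4099): k = 1.96506, ln C = 1.40161.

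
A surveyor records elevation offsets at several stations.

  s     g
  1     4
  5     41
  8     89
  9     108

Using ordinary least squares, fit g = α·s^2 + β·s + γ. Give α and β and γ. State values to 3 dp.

The normal system XᵀX·[α, β, γ]ᵀ = Xᵀg is [[11283, 1367, 171]; [1367, 171, 23]; [171, 23, 4]]·[α, β, γ]ᵀ = [15473, 1893, 242]ᵀ.
Inverting the 3×3 Gram matrix, [α, β, γ]ᵀ = [156/167, 3082/835, -549/835]ᵀ.

α = 0.934, β = 3.691, γ = -0.657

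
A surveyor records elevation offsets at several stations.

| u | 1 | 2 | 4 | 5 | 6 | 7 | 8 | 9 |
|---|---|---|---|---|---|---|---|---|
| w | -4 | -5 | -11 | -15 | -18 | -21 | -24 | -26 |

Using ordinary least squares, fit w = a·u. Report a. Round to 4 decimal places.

Compute the Gram sums: Σu·u = 276.
Right-hand side: Σu·w = -814.
So AᵀA·[a]ᵀ = Aᵀw: [[276]]·[a]ᵀ = [-814]ᵀ.
a = (-814)/276 = -2.94928.

a = -2.9493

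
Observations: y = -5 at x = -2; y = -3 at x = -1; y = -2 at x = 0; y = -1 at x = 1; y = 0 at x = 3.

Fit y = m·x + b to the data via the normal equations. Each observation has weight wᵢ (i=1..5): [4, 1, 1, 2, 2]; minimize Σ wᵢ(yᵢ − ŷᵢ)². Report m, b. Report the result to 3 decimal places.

Forming AᵀWA = [[37, -1]; [-1, 10]] and AᵀWy = [41, -27]ᵀ gives AᵀWA·[m, b]ᵀ = AᵀWy.
Eliminating b: 10·(row 1) − (-1)·(row 2) gives 369·m = 10·41 − (-1)·(-27) = 383, so m = 383/369.
Then b = ((-27) − (-1)·(383/369))/10 = -958/369.

m = 1.038, b = -2.596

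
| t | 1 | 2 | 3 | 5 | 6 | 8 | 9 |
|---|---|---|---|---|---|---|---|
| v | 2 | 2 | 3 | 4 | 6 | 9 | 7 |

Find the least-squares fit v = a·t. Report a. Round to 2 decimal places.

The normal equations are: 220·a = 206.
Hence a = 206 / 220 ≈ 0.936364.

a = 0.94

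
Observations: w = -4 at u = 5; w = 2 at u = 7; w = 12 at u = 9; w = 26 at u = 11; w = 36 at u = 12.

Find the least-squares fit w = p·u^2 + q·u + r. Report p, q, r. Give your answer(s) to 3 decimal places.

Sums needed: Σu^2·u^2 = 44964, Σu^2·u = 4256, Σu^2 = 420, Σu·u = 420, Σu = 44, Σ1 = 5.
Moment sums: Σu^2·w = 9300, Σu·w = 820, Σw = 72.
So XᵀX·[p, q, r]ᵀ = Xᵀw: [[44964, 4256, 420]; [4256, 420, 44]; [420, 44, 5]]·[p, q, r]ᵀ = [9300, 820, 72]ᵀ.
Inverting the 3×3 Gram matrix, [p, q, r]ᵀ = [713/1261, -5007/1261, 24/13]ᵀ.

p = 0.565, q = -3.971, r = 1.846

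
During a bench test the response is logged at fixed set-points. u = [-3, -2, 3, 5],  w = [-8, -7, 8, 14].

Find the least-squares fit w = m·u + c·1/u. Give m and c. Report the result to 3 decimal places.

Entries of XᵀX: Σu·u = 47, Σu·1/u = 4, Σ1/u·1/u = 461/900.
Moment sums: Σu·w = 132, Σ1/u·w = 349/30.
So XᵀX·[m, c]ᵀ = Xᵀw: [[47, 4]; [4, 461/900]]·[m, c]ᵀ = [132, 349/30]ᵀ.
Determinant 47·(461/900) − 4² = 7267/900.
m = (132·(461/900) − 4·(349/30))/(7267/900) = 18972/7267; c = (47·(349/30) − 4·132)/(7267/900) = 16890/7267.

m = 2.611, c = 2.324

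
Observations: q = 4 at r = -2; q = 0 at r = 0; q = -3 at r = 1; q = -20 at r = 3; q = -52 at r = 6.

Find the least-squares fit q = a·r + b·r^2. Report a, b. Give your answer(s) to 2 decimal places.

The normal equations are: 50·a + 236·b = -383;  236·a + 1394·b = -2039.
Δ = 50·1394 − 236² = 14004.
a = ((-383)·1394 − 236·(-2039))/14004 = -8783/2334; b = (50·(-2039) − 236·(-383))/14004 = -1927/2334.

a = -3.76, b = -0.83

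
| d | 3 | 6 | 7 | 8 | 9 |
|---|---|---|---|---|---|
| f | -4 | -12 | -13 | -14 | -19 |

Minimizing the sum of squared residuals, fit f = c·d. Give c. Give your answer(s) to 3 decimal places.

With design matrix M, MᵀM = [[239]] and Mᵀf = [-458]ᵀ.
Hence c = -458 / 239 ≈ -1.91632.

c = -1.916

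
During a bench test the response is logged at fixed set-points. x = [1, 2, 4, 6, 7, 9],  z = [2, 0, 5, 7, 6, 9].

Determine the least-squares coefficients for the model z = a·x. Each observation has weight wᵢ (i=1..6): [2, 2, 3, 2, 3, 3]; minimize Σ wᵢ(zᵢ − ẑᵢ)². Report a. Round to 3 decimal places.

a = 0.994

Normal-equation sums: Σwᵢ·x·x = 520.
Moment sums: Σwᵢ·x·z = 517.
MᵀWM·[a]ᵀ = MᵀWz becomes [[520]]·[a]ᵀ = [517]ᵀ.
a = 517/520 = 0.994231.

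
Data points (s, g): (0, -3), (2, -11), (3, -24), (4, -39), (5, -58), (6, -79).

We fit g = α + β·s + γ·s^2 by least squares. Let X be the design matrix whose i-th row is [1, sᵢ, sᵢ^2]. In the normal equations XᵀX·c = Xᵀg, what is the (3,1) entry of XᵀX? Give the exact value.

90

Row 3 ↔ basis s^2, column 1 ↔ basis 1, so (XᵀX)_{3,1} = Σᵢ s^2 = (0)·(1) + (4)·(1) + (9)·(1) + (16)·(1) + (25)·(1) + (36)·(1) = 90.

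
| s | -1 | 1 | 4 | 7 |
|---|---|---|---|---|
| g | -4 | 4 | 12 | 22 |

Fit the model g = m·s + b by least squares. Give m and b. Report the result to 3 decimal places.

m = 3.170, b = -0.218

Entries of AᵀA: Σs·s = 67, Σs = 11, Σ1 = 4.
Right-hand side: Σs·g = 210, Σg = 34.
Δ = 67·4 − 11² = 147.
m = (210·4 − 11·34)/147 = 466/147; b = (67·34 − 11·210)/147 = -32/147.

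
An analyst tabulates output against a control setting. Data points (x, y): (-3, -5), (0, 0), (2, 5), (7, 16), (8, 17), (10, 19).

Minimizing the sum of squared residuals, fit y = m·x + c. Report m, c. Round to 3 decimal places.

MᵀM·[m, c]ᵀ = Mᵀy reads: 226·m + 24·c = 463;  24·m + 6·c = 52.
Eliminating c: 6·(row 1) − 24·(row 2) gives 780·m = 6·463 − 24·52 = 1530, so m = 51/26.
Then c = (52 − 24·(51/26))/6 = 32/39.

m = 1.962, c = 0.821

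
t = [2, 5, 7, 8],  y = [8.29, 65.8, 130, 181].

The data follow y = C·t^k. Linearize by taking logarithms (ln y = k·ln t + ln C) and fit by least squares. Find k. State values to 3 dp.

k = 2.214

With ln yᵢ as the transformed response and ln tᵢ as the regressor:
Sums: Σln t = 6.3279, Σ(ln t)² = 11.1814, Σln y = 16.3677, Σln t·ln y = 28.4859.
Normal system: [[11.1814, 6.3279]; [6.3279, 4]]·[k, ln C]ᵀ = [28.4859, 16.3677]ᵀ.
Slope k = (n·Σln t·ln y − Σln t·Σln y)/(n·Σ(ln t)² − (Σln t)²) = (4·28.4859 − 6.3279·16.3677)/4.6828 = 2.21447; ln C = (Σln y − k·Σln t)/n = 0.58867.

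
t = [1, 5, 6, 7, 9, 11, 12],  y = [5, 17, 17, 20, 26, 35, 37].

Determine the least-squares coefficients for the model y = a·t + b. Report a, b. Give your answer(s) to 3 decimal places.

a = 2.940, b = 1.010

The normal equations are: 457·a + 51·b = 1395;  51·a + 7·b = 157.
(Σt·t = 457, Σt = 51, Σ1 = 7, Σt·y = 1395, Σy = 157.)
Eliminating b: 7·(row 1) − 51·(row 2) gives 598·a = 7·1395 − 51·157 = 1758, so a = 879/299.
Then b = (157 − 51·(879/299))/7 = 302/299.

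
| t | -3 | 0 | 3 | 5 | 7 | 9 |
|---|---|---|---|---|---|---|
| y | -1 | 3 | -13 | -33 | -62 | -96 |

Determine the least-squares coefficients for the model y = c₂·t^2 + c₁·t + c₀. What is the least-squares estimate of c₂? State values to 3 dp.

Normal-equation sums: Σt^2·t^2 = 9749, Σt^2·t = 1197, Σt^2 = 173, Σt·t = 173, Σt = 21, Σ1 = 6.
For Mᵀy: Σt^2·y = -11765, Σt·y = -1499, Σy = -202.
Normal equations: [[9749, 1197, 173]; [1197, 173, 21]; [173, 21, 6]]·[c₂, c₁, c₀]ᵀ = [-11765, -1499, -202]ᵀ.
Solving the 3×3 system (Gaussian elimination) gives c₂ = -367885/371492, c₁ = -770027/371492, c₀ = 198887/92873.

c₂ = -0.990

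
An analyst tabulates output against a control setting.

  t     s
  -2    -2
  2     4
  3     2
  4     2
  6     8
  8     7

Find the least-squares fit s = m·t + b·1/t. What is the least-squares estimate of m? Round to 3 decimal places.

m = 0.926

Entries of XᵀX: Σt·t = 133, Σt·1/t = 6, Σ1/t·1/t = 413/576.
And Σt·s = 130, Σ1/t·s = 51/8.
So XᵀX·[m, b]ᵀ = Xᵀs: [[133, 6]; [6, 413/576]]·[m, b]ᵀ = [130, 51/8]ᵀ.
Eliminating b: (413/576)·(row 1) − 6·(row 2) gives (34193/576)·m = (413/576)·130 − 6·(51/8) = 15829/288, so m = 31658/34193.
Then b = ((51/8) − 6·(31658/34193))/(413/576) = 39096/34193.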